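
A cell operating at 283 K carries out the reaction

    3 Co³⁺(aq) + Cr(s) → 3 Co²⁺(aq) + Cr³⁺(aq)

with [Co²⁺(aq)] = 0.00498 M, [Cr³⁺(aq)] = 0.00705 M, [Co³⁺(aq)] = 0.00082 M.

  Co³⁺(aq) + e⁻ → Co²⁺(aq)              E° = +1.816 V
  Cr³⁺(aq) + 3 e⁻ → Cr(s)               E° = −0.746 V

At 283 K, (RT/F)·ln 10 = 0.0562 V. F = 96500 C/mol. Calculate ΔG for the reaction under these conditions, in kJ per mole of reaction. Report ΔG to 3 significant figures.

−741 kJ/mol

With Co³⁺/Co²⁺ reduced at the cathode, E°cell = +1.816 − (−0.746) = +2.562 V and n = 3.
The reaction quotient is ([Co²⁺(aq)]^3·[Cr³⁺(aq)]) / [Co³⁺(aq)]^3 = 1.58; by Nernst, E = +2.562 − (0.0562/3)(0.198) = +2.5583 V.
Then ΔG = −nFE = −3 × 96500 × +2.5583 J/mol = −741 kJ/mol.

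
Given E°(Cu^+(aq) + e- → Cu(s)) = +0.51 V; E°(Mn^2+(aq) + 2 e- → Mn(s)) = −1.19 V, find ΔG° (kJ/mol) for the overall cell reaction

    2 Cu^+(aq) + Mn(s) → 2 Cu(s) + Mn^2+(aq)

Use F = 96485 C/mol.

In the reaction as written Cu^+(aq) is reduced, so the Cu⁺/Cu couple is the cathode and Mn²⁺/Mn is the anode.
E°cell = +0.51 − (−1.19) = +1.70 V; balancing electrons gives n = 2.
ΔG° = −nFE°cell = −(2)(96485)(+1.70) J/mol = −328 kJ/mol.

−328 kJ/mol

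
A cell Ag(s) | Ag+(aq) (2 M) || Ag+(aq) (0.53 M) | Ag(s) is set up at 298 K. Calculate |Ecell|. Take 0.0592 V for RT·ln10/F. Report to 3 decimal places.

For a concentration cell E°cell = 0, since both electrodes use the same couple.
The compartment with the higher Ag+(aq) concentration (2 M) acts as the cathode; ions are reduced there and produced at the dilute (0.53 M) anode.
With n = 1, Ecell = −(0.0592/1)·log([dilute]/[conc]) = −(0.0592/1)·log(0.53/2) = +0.034 V.

0.034 V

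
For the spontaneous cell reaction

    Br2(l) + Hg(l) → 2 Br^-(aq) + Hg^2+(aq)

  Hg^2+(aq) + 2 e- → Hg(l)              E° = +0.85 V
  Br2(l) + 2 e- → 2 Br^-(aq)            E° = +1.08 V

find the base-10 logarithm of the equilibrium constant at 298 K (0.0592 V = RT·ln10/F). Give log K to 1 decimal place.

The Br₂/Br⁻ couple is reduced (cathode); E°cell = +1.08 − (+0.85) = +0.23 V with n = 2.
At equilibrium E = 0, so log K = nE°cell / 0.0592 = (2)(+0.23) / 0.0592 = 7.8.

log K = 7.8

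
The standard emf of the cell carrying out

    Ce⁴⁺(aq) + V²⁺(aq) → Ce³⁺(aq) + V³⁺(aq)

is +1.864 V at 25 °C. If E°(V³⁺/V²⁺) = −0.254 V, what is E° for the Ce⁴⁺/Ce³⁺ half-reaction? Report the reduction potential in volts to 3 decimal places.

In the reaction as written the Ce⁴⁺/Ce³⁺ couple is reduced (cathode) and V³⁺/V²⁺ is oxidized (anode), so E°cell = E°(Ce⁴⁺/Ce³⁺) − E°(V³⁺/V²⁺).
E°(Ce⁴⁺/Ce³⁺) = E°cell + E°(anode) = +1.864 + (−0.254) = +1.610 V.

+1.610 V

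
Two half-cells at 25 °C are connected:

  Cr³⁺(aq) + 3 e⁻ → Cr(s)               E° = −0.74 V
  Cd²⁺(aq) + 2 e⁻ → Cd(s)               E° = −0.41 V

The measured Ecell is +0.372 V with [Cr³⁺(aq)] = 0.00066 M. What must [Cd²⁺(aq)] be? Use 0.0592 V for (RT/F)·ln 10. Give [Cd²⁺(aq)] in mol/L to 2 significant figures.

The Cd²⁺/Cd couple has the larger reduction potential, so it is the cathode: E°cell = −0.41 − (−0.74) = +0.33 V and n = 6.
From the Nernst equation, log Q = n(E° − E)/0.0592 = 6·(+0.33 − (+0.372))/0.0592 = −4.257.
For 3 Cd²⁺(aq) + 2 Cr(s) → 3 Cd(s) + 2 Cr³⁺(aq), the reaction quotient is Q = [Cr³⁺(aq)]^2 / [Cd²⁺(aq)]^3.
Substituting the known concentrations and solving, log [Cd²⁺(aq)] = −0.701 and [Cd²⁺(aq)] = 0.20 M.

0.20 M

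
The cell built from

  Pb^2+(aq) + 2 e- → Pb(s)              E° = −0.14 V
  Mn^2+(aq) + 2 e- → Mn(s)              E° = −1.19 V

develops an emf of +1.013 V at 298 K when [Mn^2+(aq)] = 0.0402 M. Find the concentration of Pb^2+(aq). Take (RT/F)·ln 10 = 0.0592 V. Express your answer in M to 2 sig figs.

The Pb²⁺/Pb couple has the larger reduction potential, so it is the cathode: E°cell = −0.14 − (−1.19) = +1.05 V and n = 2.
Since E = E° − (0.0592/n)·log Q, log Q = n(E° − E)/0.0592 = 1.250.
Balancing electrons gives Pb^2+(aq) + Mn(s) → Pb(s) + Mn^2+(aq); thus Q = [Mn^2+(aq)] / [Pb^2+(aq)].
Isolating [Pb^2+(aq)] in Q = 10^{1.250} yields log [Pb^2+(aq)] = −2.646, i.e. 0.0023 M.

0.0023 M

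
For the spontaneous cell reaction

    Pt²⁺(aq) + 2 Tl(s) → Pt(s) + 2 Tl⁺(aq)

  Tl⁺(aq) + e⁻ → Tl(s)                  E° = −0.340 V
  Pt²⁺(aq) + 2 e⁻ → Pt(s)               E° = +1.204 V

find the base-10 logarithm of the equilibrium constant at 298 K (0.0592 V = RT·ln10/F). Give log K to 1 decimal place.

log K = 52.2

The Pt²⁺/Pt couple is reduced (cathode); E°cell = +1.204 − (−0.340) = +1.544 V with n = 2.
At equilibrium E = 0, so log K = nE°cell / 0.0592 = (2)(+1.544) / 0.0592 = 52.2.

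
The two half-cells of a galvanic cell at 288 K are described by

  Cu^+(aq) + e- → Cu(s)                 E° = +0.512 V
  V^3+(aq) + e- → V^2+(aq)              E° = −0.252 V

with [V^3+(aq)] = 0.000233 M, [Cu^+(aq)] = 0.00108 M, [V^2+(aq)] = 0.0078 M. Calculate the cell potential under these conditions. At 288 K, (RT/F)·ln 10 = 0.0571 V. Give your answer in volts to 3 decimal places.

The Cu⁺/Cu couple has the more positive E°, so it is the cathode; V³⁺/V²⁺ is the anode.
E°cell = E°cat − E°an = +0.512 − (−0.252) = +0.764 V; n = 1.
Balancing gives Cu^+(aq) + V^2+(aq) → Cu(s) + V^3+(aq); hence Q = [V^3+(aq)] / ([Cu^+(aq)]·[V^2+(aq)]) = 27.7 (log Q = 1.442).
By the Nernst equation, E = +0.764 − (0.0571/1)·(1.442) = +0.682 V.

+0.682 V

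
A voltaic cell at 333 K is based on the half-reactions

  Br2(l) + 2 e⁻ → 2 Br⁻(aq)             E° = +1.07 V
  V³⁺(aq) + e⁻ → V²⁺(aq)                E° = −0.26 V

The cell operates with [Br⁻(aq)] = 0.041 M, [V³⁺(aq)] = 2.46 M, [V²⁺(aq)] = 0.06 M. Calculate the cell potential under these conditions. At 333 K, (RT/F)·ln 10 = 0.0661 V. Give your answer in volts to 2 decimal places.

The Br₂/Br⁻ couple has the more positive E°, so it is the cathode; V³⁺/V²⁺ is the anode.
The standard potential is +1.07 − (−0.26) = +1.33 V and the balanced reaction transfers n = 2 electrons.
Balancing gives Br2(l) + 2 V²⁺(aq) → 2 Br⁻(aq) + 2 V³⁺(aq); hence Q = ([Br⁻(aq)]^2·[V³⁺(aq)]^2) / [V²⁺(aq)]^2 = 2.83 (log Q = 0.451).
E = E° − (0.0661/n)·log Q = +1.33 − (0.0661/2)(0.451) = +1.32 V.

+1.32 V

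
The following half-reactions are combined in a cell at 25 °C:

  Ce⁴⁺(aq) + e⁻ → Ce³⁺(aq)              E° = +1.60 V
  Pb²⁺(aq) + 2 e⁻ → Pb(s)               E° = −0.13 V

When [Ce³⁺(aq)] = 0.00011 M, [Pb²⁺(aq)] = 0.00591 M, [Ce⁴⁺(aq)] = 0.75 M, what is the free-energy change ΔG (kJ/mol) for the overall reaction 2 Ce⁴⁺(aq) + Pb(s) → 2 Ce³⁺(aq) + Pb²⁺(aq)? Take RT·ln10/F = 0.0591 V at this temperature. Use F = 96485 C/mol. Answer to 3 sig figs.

−390 kJ/mol

E°cell = +1.60 − (−0.13) = +1.73 V; the balanced reaction transfers n = 2 electrons.
The reaction quotient is ([Ce³⁺(aq)]^2·[Pb²⁺(aq)]) / [Ce⁴⁺(aq)]^2 = 1.27×10^−10; by Nernst, E = +1.73 − (0.0591/2)(−9.896) = +2.0224 V.
Finally ΔG = −nFE = −(2)(96485 C/mol)(+2.0224 V) = −390 kJ/mol.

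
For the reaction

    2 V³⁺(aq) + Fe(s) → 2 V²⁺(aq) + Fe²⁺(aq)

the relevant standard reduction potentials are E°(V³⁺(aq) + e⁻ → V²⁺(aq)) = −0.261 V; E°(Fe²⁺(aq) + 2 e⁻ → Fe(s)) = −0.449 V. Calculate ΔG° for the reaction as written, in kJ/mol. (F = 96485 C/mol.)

−36.3 kJ/mol

In the reaction as written V³⁺(aq) is reduced, so the V³⁺/V²⁺ couple is the cathode and Fe²⁺/Fe is the anode.
E°cell = −0.261 − (−0.449) = +0.188 V; balancing electrons gives n = 2.
ΔG° = −nFE°cell = −(2)(96485)(+0.188) J/mol = −36.3 kJ/mol.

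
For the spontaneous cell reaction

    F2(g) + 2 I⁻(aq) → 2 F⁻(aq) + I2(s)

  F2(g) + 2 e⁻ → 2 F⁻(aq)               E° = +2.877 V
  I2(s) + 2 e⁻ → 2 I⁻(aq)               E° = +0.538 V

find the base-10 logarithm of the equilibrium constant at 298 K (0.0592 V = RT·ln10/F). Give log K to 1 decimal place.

log K = 79.0

The F₂/F⁻ couple is reduced (cathode); E°cell = +2.877 − (+0.538) = +2.339 V with n = 2.
At equilibrium E = 0, so log K = nE°cell / 0.0592 = (2)(+2.339) / 0.0592 = 79.0.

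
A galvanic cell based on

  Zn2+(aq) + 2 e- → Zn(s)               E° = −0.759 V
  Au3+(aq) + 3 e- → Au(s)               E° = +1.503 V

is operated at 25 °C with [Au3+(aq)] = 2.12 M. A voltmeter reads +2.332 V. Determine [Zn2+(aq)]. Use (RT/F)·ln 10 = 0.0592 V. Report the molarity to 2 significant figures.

With Au³⁺/Au at the cathode and Zn²⁺/Zn at the anode, E°cell = +1.503 − (−0.759) = +2.262 V (n = 6).
Rearranging E = E° − (0.0592/n)·log Q gives log Q = 6(+2.262 − (+2.332))/0.0592 = −7.095.
For 2 Au3+(aq) + 3 Zn(s) → 2 Au(s) + 3 Zn2+(aq), the reaction quotient is Q = [Zn2+(aq)]^3 / [Au3+(aq)]^2.
Isolating [Zn2+(aq)] in Q = 10^{−7.095} yields log [Zn2+(aq)] = −2.147, i.e. 0.0071 M.

0.0071 M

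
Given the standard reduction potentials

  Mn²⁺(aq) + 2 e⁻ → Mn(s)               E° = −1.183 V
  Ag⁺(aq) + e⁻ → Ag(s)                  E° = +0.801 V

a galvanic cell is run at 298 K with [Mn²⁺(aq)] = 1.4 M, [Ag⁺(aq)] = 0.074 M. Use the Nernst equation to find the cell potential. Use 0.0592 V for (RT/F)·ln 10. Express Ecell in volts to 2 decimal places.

Ag⁺/Ag is reduced (cathode, E° = +0.801 V) and Mn²⁺/Mn is oxidized (anode).
E°cell = +0.801 − (−1.183) = +1.984 V, with n = 2 electrons transferred.
The balanced reaction is 2 Ag⁺(aq) + Mn(s) → 2 Ag(s) + Mn²⁺(aq), so Q = [Mn²⁺(aq)] / [Ag⁺(aq)]^2 = 256 and log Q = 2.408.
E = E° − (0.0592/n)·log Q = +1.984 − (0.0592/2)(2.408) = +1.91 V.

+1.91 V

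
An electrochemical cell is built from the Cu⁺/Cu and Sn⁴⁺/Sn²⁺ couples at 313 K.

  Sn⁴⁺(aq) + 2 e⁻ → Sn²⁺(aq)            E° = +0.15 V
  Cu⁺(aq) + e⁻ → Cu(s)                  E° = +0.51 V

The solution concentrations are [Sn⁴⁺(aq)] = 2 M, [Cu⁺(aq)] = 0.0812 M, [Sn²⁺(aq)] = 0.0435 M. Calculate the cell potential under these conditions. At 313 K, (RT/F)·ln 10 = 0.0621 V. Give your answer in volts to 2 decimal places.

Cu⁺/Cu is reduced (cathode, E° = +0.51 V) and Sn⁴⁺/Sn²⁺ is oxidized (anode).
The standard potential is +0.51 − (+0.15) = +0.36 V and the balanced reaction transfers n = 2 electrons.
Balancing gives 2 Cu⁺(aq) + Sn²⁺(aq) → 2 Cu(s) + Sn⁴⁺(aq); hence Q = [Sn⁴⁺(aq)] / ([Cu⁺(aq)]^2·[Sn²⁺(aq)]) = 6.97×10^3 (log Q = 3.843).
By the Nernst equation, E = +0.36 − (0.0621/2)·(3.843) = +0.24 V.

+0.24 V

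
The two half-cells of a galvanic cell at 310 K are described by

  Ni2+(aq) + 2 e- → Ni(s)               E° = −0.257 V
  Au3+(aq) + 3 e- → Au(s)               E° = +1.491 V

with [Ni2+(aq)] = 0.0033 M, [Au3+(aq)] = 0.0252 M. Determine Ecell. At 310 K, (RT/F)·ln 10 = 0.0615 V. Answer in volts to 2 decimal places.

Au³⁺/Au is reduced (cathode, E° = +1.491 V) and Ni²⁺/Ni is oxidized (anode).
E°cell = E°cat − E°an = +1.491 − (−0.257) = +1.748 V; n = 6.
For the overall reaction 2 Au3+(aq) + 3 Ni(s) → 2 Au(s) + 3 Ni2+(aq), Q = [Ni2+(aq)]^3 / [Au3+(aq)]^2 = 5.66×10^−5, giving log Q = −4.247.
E = E° − (0.0615/n)·log Q = +1.748 − (0.0615/6)(−4.247) = +1.79 V.

+1.79 V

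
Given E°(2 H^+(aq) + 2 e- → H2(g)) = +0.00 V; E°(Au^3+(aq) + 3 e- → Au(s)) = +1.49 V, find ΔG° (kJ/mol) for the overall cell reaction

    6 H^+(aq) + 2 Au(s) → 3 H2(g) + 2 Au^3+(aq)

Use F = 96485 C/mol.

In the reaction as written H^+(aq) is reduced, so the 2H⁺/H₂ couple is the cathode and Au³⁺/Au is the anode.
E°cell = +0.00 − (+1.49) = −1.49 V; balancing electrons gives n = 6.
ΔG° = −nFE°cell = −(6)(96485)(−1.49) J/mol = +863 kJ/mol.

+863 kJ/mol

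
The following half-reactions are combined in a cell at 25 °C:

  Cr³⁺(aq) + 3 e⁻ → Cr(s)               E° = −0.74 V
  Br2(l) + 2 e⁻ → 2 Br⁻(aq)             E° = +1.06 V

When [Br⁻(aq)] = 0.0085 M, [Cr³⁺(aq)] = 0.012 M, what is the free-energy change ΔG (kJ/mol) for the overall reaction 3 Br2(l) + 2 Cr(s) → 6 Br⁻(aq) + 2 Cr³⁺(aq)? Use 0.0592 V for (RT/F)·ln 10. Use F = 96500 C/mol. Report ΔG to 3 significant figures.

The standard cell potential is +1.06 − (−0.74) = +1.80 V, with n = 6 electrons in the balanced equation.
Q = [Br⁻(aq)]^6·[Cr³⁺(aq)]^2 = 5.43×10^−17, so log Q = −16.265 and E = +1.80 − (0.0592/6)(−16.265) = +1.9605 V.
ΔG = −nFE = −(6)(96500)(+1.9605) J/mol = −1140 kJ/mol.

−1140 kJ/mol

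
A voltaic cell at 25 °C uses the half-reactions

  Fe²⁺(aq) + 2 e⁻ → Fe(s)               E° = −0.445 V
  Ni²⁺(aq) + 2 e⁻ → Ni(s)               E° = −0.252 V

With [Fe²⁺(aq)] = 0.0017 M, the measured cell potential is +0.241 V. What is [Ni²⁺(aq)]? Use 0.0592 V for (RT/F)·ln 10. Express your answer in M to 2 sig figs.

0.071 M

Ni²⁺/Ni is the cathode (higher E°); E°cell = −0.252 − (−0.445) = +0.193 V with n = 2.
Rearranging E = E° − (0.0592/n)·log Q gives log Q = 2(+0.193 − (+0.241))/0.0592 = −1.622.
The balanced reaction is Ni²⁺(aq) + Fe(s) → Ni(s) + Fe²⁺(aq), so Q = [Fe²⁺(aq)] / [Ni²⁺(aq)].
Solving for the unknown gives log [Ni²⁺(aq)] = −1.148, so [Ni²⁺(aq)] ≈ 0.071 M.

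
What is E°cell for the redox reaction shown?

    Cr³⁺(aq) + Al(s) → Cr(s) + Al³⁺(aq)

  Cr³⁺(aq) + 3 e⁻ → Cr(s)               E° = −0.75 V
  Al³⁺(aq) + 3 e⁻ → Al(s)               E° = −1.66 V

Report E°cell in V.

+0.91 V

Cr³⁺(aq) gains electrons, so the Cr³⁺/Cr couple is the cathode; the Al³⁺/Al couple is the anode.
E°cell = E°(cathode) − E°(anode) = −0.75 − (−1.66) = +0.91 V.
The positive value indicates the reaction is spontaneous as written.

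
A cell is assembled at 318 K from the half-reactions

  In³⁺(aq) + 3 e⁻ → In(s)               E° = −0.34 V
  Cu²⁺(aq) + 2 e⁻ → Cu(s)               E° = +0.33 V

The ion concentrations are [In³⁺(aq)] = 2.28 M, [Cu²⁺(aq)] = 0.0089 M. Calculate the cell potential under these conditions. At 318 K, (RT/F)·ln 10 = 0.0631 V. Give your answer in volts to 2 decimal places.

+0.60 V

The Cu²⁺/Cu couple has the more positive E°, so it is the cathode; In³⁺/In is the anode.
The standard potential is +0.33 − (−0.34) = +0.67 V and the balanced reaction transfers n = 6 electrons.
For the overall reaction 3 Cu²⁺(aq) + 2 In(s) → 3 Cu(s) + 2 In³⁺(aq), Q = [In³⁺(aq)]^2 / [Cu²⁺(aq)]^3 = 7.37×10^6, giving log Q = 6.868.
By the Nernst equation, E = +0.67 − (0.0631/6)·(6.868) = +0.60 V.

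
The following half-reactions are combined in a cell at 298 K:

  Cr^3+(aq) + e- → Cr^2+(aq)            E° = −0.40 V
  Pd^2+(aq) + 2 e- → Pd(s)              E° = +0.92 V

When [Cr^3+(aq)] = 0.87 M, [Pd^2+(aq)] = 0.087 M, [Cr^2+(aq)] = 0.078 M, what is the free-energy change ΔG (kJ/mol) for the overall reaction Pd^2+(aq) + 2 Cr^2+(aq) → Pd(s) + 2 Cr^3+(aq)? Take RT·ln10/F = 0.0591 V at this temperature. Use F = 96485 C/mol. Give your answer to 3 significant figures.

The standard cell potential is +0.92 − (−0.40) = +1.32 V, with n = 2 electrons in the balanced equation.
The reaction quotient is [Cr^3+(aq)]^2 / ([Pd^2+(aq)]·[Cr^2+(aq)]^2) = 1.43×10^3; by Nernst, E = +1.32 − (0.0591/2)(3.155) = +1.2268 V.
Finally ΔG = −nFE = −(2)(96485 C/mol)(+1.2268 V) = −237 kJ/mol.

−237 kJ/mol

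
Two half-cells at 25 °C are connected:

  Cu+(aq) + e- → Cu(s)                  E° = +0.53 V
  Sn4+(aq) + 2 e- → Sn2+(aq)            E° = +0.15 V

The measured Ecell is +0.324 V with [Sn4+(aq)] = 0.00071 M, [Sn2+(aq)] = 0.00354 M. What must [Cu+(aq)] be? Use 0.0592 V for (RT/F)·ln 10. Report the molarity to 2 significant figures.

With Cu⁺/Cu at the cathode and Sn⁴⁺/Sn²⁺ at the anode, E°cell = +0.53 − (+0.15) = +0.38 V (n = 2).
From the Nernst equation, log Q = n(E° − E)/0.0592 = 2·(+0.38 − (+0.324))/0.0592 = 1.892.
The balanced reaction is 2 Cu+(aq) + Sn2+(aq) → 2 Cu(s) + Sn4+(aq), so Q = [Sn4+(aq)] / ([Cu+(aq)]^2·[Sn2+(aq)]).
Substituting the known concentrations and solving, log [Cu+(aq)] = −1.295 and [Cu+(aq)] = 0.051 M.

0.051 M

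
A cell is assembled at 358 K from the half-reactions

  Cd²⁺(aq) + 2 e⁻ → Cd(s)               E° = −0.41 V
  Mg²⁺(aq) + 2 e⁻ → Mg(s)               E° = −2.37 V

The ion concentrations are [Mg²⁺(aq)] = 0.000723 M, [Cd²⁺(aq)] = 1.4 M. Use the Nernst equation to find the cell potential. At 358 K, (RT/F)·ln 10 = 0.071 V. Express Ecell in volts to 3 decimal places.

+2.077 V

The Cd²⁺/Cd couple has the more positive E°, so it is the cathode; Mg²⁺/Mg is the anode.
E°cell = −0.41 − (−2.37) = +1.96 V, with n = 2 electrons transferred.
The balanced reaction is Cd²⁺(aq) + Mg(s) → Cd(s) + Mg²⁺(aq), so Q = [Mg²⁺(aq)] / [Cd²⁺(aq)] = 0.000516 and log Q = −3.287.
E = E° − (0.071/n)·log Q = +1.96 − (0.071/2)(−3.287) = +2.077 V.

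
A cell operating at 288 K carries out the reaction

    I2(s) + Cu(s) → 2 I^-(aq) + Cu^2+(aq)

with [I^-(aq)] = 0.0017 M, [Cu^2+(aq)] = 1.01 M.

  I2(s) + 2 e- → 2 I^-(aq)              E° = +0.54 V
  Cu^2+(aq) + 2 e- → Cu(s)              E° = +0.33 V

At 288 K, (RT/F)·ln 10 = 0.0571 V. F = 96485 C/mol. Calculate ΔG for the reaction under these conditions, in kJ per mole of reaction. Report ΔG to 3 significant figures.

−71.0 kJ/mol

E°cell = +0.54 − (+0.33) = +0.21 V; the balanced reaction transfers n = 2 electrons.
Q = [I^-(aq)]^2·[Cu^2+(aq)] = 2.92×10^−6, so log Q = −5.535 and E = +0.21 − (0.0571/2)(−5.535) = +0.3680 V.
Finally ΔG = −nFE = −(2)(96485 C/mol)(+0.3680 V) = −71.0 kJ/mol.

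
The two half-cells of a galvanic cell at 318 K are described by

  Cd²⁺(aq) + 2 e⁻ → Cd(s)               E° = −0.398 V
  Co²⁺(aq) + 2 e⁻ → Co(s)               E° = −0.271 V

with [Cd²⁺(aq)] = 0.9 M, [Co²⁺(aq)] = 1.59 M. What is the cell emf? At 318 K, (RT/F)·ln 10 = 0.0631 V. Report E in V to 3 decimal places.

+0.135 V

The Co²⁺/Co couple has the more positive E°, so it is the cathode; Cd²⁺/Cd is the anode.
E°cell = −0.271 − (−0.398) = +0.127 V, with n = 2 electrons transferred.
The balanced reaction is Co²⁺(aq) + Cd(s) → Co(s) + Cd²⁺(aq), so Q = [Cd²⁺(aq)] / [Co²⁺(aq)] = 0.566 and log Q = −0.247.
By the Nernst equation, E = +0.127 − (0.0631/2)·(−0.247) = +0.135 V.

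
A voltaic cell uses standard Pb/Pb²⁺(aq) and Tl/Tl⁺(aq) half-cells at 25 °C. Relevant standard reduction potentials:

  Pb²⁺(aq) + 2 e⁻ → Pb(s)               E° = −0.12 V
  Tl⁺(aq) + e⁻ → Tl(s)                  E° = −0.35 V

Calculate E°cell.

Of the two couples in this cell, the one with the more positive reduction potential is reduced at the cathode: here that is Pb²⁺/Pb (−0.12 V); Tl⁺/Tl (−0.35 V) is the anode.
E°cell = E°(cathode) − E°(anode) = −0.12 − (−0.35) = +0.23 V.

+0.23 V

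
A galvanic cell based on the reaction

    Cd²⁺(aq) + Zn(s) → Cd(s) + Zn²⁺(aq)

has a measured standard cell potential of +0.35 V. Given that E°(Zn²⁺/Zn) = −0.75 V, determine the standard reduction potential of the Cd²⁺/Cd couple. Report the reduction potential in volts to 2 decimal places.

In the reaction as written the Cd²⁺/Cd couple is reduced (cathode) and Zn²⁺/Zn is oxidized (anode), so E°cell = E°(Cd²⁺/Cd) − E°(Zn²⁺/Zn).
E°(Cd²⁺/Cd) = E°cell + E°(anode) = +0.35 + (−0.75) = −0.40 V.

−0.40 V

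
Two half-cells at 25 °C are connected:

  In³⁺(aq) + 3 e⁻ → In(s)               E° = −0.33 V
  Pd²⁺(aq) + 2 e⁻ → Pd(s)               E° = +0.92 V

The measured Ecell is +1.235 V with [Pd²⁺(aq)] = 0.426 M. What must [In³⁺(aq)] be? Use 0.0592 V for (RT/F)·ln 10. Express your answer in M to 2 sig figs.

1.6 M

With Pd²⁺/Pd at the cathode and In³⁺/In at the anode, E°cell = +0.92 − (−0.33) = +1.25 V (n = 6).
From the Nernst equation, log Q = n(E° − E)/0.0592 = 6·(+1.25 − (+1.235))/0.0592 = 1.520.
Balancing electrons gives 3 Pd²⁺(aq) + 2 In(s) → 3 Pd(s) + 2 In³⁺(aq); thus Q = [In³⁺(aq)]^2 / [Pd²⁺(aq)]^3.
Substituting the known concentrations and solving, log [In³⁺(aq)] = 0.204 and [In³⁺(aq)] = 1.6 M.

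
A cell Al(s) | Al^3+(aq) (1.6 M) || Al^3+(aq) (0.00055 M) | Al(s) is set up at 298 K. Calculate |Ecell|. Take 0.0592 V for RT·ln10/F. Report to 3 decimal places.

0.068 V

For a concentration cell E°cell = 0, since both electrodes use the same couple.
The compartment with the higher Al^3+(aq) concentration (1.6 M) acts as the cathode; ions are reduced there and produced at the dilute (0.00055 M) anode.
With n = 3, Ecell = −(0.0592/3)·log([dilute]/[conc]) = −(0.0592/3)·log(0.00055/1.6) = +0.068 V.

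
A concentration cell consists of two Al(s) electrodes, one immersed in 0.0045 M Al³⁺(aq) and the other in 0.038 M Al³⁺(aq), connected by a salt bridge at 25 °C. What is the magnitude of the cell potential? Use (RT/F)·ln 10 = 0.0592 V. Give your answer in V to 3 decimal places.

0.018 V

For a concentration cell E°cell = 0, since both electrodes use the same couple.
The compartment with the higher Al³⁺(aq) concentration (0.038 M) acts as the cathode; ions are reduced there and produced at the dilute (0.0045 M) anode.
With n = 3, Ecell = −(0.0592/3)·log([dilute]/[conc]) = −(0.0592/3)·log(0.0045/0.038) = +0.018 V.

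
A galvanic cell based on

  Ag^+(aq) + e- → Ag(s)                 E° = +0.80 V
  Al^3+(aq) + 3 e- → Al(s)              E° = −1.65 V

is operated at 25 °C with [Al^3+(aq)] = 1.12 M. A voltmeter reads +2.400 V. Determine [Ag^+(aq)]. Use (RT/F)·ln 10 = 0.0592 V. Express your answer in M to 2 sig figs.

0.15 M

Ag⁺/Ag is the cathode (higher E°); E°cell = +0.80 − (−1.65) = +2.45 V with n = 3.
From the Nernst equation, log Q = n(E° − E)/0.0592 = 3·(+2.45 − (+2.400))/0.0592 = 2.534.
For 3 Ag^+(aq) + Al(s) → 3 Ag(s) + Al^3+(aq), the reaction quotient is Q = [Al^3+(aq)] / [Ag^+(aq)]^3.
Substituting the known concentrations and solving, log [Ag^+(aq)] = −0.828 and [Ag^+(aq)] = 0.15 M.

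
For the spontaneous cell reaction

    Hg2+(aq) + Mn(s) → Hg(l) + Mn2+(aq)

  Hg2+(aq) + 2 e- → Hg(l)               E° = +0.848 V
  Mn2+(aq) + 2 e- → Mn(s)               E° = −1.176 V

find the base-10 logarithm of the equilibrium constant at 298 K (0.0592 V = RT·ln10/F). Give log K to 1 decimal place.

The Hg²⁺/Hg couple is reduced (cathode); E°cell = +0.848 − (−1.176) = +2.024 V with n = 2.
At equilibrium E = 0, so log K = nE°cell / 0.0592 = (2)(+2.024) / 0.0592 = 68.4.

log K = 68.4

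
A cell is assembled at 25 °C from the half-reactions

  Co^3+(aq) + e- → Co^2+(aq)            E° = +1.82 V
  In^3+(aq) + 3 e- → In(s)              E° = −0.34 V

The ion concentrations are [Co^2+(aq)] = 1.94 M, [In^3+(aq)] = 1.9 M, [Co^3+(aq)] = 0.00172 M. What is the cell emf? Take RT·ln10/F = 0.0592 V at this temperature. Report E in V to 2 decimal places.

+1.97 V

Co³⁺/Co²⁺ is reduced (cathode, E° = +1.82 V) and In³⁺/In is oxidized (anode).
E°cell = +1.82 − (−0.34) = +2.16 V, with n = 3 electrons transferred.
Balancing gives 3 Co^3+(aq) + In(s) → 3 Co^2+(aq) + In^3+(aq); hence Q = ([Co^2+(aq)]^3·[In^3+(aq)]) / [Co^3+(aq)]^3 = 2.73×10^9 (log Q = 9.436).
E = E° − (0.0592/n)·log Q = +2.16 − (0.0592/3)(9.436) = +1.97 V.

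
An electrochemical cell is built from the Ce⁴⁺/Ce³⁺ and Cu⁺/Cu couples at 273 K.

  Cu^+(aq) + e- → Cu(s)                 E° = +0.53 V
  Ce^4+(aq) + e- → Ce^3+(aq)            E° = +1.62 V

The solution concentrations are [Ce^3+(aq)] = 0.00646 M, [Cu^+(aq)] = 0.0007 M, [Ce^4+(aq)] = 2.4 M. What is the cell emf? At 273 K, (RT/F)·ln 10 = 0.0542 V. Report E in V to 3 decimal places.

The Ce⁴⁺/Ce³⁺ couple has the more positive E°, so it is the cathode; Cu⁺/Cu is the anode.
The standard potential is +1.62 − (+0.53) = +1.09 V and the balanced reaction transfers n = 1 electron.
Balancing gives Ce^4+(aq) + Cu(s) → Ce^3+(aq) + Cu^+(aq); hence Q = ([Ce^3+(aq)]·[Cu^+(aq)]) / [Ce^4+(aq)] = 1.88×10^−6 (log Q = −5.725).
By the Nernst equation, E = +1.09 − (0.0542/1)·(−5.725) = +1.400 V.

+1.400 V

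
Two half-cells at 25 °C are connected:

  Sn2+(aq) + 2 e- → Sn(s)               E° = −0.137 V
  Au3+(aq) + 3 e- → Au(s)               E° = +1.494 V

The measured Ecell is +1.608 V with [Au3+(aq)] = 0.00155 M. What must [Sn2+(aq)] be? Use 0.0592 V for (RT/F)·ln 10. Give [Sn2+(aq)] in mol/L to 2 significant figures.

0.080 M

The Au³⁺/Au couple has the larger reduction potential, so it is the cathode: E°cell = +1.494 − (−0.137) = +1.631 V and n = 6.
From the Nernst equation, log Q = n(E° − E)/0.0592 = 6·(+1.631 − (+1.608))/0.0592 = 2.331.
The balanced reaction is 2 Au3+(aq) + 3 Sn(s) → 2 Au(s) + 3 Sn2+(aq), so Q = [Sn2+(aq)]^3 / [Au3+(aq)]^2.
Isolating [Sn2+(aq)] in Q = 10^{2.331} yields log [Sn2+(aq)] = −1.096, i.e. 0.080 M.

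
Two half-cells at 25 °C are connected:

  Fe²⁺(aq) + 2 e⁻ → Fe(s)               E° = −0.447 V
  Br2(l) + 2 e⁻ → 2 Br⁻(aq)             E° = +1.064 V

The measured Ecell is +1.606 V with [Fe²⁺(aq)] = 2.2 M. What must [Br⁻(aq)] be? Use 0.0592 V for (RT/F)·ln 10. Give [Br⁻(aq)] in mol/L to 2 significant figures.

0.017 M

The Br₂/Br⁻ couple has the larger reduction potential, so it is the cathode: E°cell = +1.064 − (−0.447) = +1.511 V and n = 2.
Since E = E° − (0.0592/n)·log Q, log Q = n(E° − E)/0.0592 = −3.209.
The balanced reaction is Br2(l) + Fe(s) → 2 Br⁻(aq) + Fe²⁺(aq), so Q = [Br⁻(aq)]^2·[Fe²⁺(aq)].
Solving for the unknown gives log [Br⁻(aq)] = −1.776, so [Br⁻(aq)] ≈ 0.017 M.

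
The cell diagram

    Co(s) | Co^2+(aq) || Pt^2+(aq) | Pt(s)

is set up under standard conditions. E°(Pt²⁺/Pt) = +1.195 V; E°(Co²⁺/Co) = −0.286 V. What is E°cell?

+1.481 V

By convention the left-hand electrode in cell notation is the anode (oxidation) and the right-hand electrode is the cathode (reduction).
E°cell = E°(right) − E°(left) = +1.195 − (−0.286) = +1.481 V.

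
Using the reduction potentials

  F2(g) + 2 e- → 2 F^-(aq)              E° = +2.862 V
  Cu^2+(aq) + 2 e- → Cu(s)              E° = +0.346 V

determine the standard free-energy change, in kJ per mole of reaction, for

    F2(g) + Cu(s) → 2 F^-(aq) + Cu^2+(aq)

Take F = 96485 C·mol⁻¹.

In the reaction as written F2(g) is reduced, so the F₂/F⁻ couple is the cathode and Cu²⁺/Cu is the anode.
E°cell = +2.862 − (+0.346) = +2.516 V; balancing electrons gives n = 2.
ΔG° = −nFE°cell = −(2)(96485)(+2.516) J/mol = −486 kJ/mol.

−486 kJ/mol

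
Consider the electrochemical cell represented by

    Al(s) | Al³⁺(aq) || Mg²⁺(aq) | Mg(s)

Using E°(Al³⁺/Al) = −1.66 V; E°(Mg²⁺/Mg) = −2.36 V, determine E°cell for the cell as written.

By convention the left-hand electrode in cell notation is the anode (oxidation) and the right-hand electrode is the cathode (reduction).
E°cell = E°(right) − E°(left) = −2.36 − (−1.66) = −0.70 V.
The negative sign shows that, as written, the cell would require an external voltage to drive the reaction.

−0.70 V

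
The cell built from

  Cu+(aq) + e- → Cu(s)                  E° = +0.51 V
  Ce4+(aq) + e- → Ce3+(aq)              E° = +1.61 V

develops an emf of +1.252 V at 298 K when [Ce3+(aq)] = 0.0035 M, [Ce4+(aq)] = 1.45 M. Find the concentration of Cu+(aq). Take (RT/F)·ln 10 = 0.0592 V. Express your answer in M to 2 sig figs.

Ce⁴⁺/Ce³⁺ is the cathode (higher E°); E°cell = +1.61 − (+0.51) = +1.10 V with n = 1.
Since E = E° − (0.0592/n)·log Q, log Q = n(E° − E)/0.0592 = −2.568.
For Ce4+(aq) + Cu(s) → Ce3+(aq) + Cu+(aq), the reaction quotient is Q = ([Ce3+(aq)]·[Cu+(aq)]) / [Ce4+(aq)].
Substituting the known concentrations and solving, log [Cu+(aq)] = 0.049 and [Cu+(aq)] = 1.1 M.

1.1 M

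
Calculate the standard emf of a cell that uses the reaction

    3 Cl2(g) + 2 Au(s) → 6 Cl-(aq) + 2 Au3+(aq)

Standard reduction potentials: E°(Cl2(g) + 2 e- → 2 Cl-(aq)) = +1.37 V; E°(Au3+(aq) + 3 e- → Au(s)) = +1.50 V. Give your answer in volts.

−0.13 V

Cl2(g) gains electrons, so the Cl₂/Cl⁻ couple is the cathode; the Au³⁺/Au couple is the anode.
E°cell = E°(cathode) − E°(anode) = +1.37 − (+1.50) = −0.13 V.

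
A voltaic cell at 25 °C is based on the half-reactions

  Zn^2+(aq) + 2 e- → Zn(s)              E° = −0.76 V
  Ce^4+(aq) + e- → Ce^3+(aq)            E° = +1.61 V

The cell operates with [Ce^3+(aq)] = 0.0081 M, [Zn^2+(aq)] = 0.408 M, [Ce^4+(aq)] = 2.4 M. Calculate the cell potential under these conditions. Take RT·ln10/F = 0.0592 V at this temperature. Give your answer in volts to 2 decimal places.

+2.53 V

Since E°(Ce⁴⁺/Ce³⁺) > E°(Zn²⁺/Zn), Ce⁴⁺/Ce³⁺ serves as the cathode.
E°cell = +1.61 − (−0.76) = +2.37 V, with n = 2 electrons transferred.
The balanced reaction is 2 Ce^4+(aq) + Zn(s) → 2 Ce^3+(aq) + Zn^2+(aq), so Q = ([Ce^3+(aq)]^2·[Zn^2+(aq)]) / [Ce^4+(aq)]^2 = 4.65×10^−6 and log Q = −5.333.
By the Nernst equation, E = +2.37 − (0.0592/2)·(−5.333) = +2.53 V.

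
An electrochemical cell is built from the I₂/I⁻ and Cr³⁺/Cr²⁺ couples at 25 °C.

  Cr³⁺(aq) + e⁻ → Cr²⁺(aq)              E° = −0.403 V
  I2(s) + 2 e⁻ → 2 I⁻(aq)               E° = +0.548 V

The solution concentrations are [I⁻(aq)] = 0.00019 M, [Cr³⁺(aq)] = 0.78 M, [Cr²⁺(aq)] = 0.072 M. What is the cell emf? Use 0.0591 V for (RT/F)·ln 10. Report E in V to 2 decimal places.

Since E°(I₂/I⁻) > E°(Cr³⁺/Cr²⁺), I₂/I⁻ serves as the cathode.
E°cell = E°cat − E°an = +0.548 − (−0.403) = +0.951 V; n = 2.
The balanced reaction is I2(s) + 2 Cr²⁺(aq) → 2 I⁻(aq) + 2 Cr³⁺(aq), so Q = ([I⁻(aq)]^2·[Cr³⁺(aq)]^2) / [Cr²⁺(aq)]^2 = 4.24×10^−6 and log Q = −5.373.
Applying E = E° − (RT ln10/nF)·log Q gives +0.951 − (0.0591/2)(−5.373) = +1.11 V.

+1.11 V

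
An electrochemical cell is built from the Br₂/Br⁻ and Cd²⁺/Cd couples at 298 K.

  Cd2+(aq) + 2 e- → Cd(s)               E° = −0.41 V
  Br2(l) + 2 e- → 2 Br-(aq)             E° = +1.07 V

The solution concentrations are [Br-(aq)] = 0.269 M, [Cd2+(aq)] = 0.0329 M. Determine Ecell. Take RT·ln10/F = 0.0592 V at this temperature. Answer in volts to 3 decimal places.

+1.558 V

The Br₂/Br⁻ couple has the more positive E°, so it is the cathode; Cd²⁺/Cd is the anode.
E°cell = E°cat − E°an = +1.07 − (−0.41) = +1.48 V; n = 2.
Balancing gives Br2(l) + Cd(s) → 2 Br-(aq) + Cd2+(aq); hence Q = [Br-(aq)]^2·[Cd2+(aq)] = 0.00238 (log Q = −2.623).
Applying E = E° − (RT ln10/nF)·log Q gives +1.48 − (0.0592/2)(−2.623) = +1.558 V.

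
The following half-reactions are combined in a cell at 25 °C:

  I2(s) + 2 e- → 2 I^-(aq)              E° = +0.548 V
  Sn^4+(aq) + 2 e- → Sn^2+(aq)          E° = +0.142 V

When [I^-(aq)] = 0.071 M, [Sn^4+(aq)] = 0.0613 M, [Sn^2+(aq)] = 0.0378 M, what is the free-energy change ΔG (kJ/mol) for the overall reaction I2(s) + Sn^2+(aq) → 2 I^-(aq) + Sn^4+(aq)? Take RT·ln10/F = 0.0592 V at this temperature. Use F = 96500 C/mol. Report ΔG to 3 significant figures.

−90.3 kJ/mol

E°cell = +0.548 − (+0.142) = +0.406 V; the balanced reaction transfers n = 2 electrons.
Here Q = ([I^-(aq)]^2·[Sn^4+(aq)]) / [Sn^2+(aq)] = 0.00817 (log Q = −2.088), giving E = +0.406 − (0.0592/2)·(−2.088) = +0.4678 V.
ΔG = −nFE = −(2)(96500)(+0.4678) J/mol = −90.3 kJ/mol.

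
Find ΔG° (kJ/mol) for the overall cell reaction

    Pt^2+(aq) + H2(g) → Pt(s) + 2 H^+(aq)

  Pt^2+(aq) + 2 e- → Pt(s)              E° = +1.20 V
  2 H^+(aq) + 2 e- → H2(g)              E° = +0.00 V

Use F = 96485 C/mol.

In the reaction as written Pt^2+(aq) is reduced, so the Pt²⁺/Pt couple is the cathode and 2H⁺/H₂ is the anode.
E°cell = +1.20 − (+0.00) = +1.20 V; balancing electrons gives n = 2.
ΔG° = −nFE°cell = −(2)(96485)(+1.20) J/mol = −232 kJ/mol.

−232 kJ/mol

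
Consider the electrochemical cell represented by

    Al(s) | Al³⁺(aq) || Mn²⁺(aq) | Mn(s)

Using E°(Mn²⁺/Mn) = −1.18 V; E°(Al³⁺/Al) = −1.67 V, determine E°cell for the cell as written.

By convention the left-hand electrode in cell notation is the anode (oxidation) and the right-hand electrode is the cathode (reduction).
E°cell = E°(right) − E°(left) = −1.18 − (−1.67) = +0.49 V.

+0.49 V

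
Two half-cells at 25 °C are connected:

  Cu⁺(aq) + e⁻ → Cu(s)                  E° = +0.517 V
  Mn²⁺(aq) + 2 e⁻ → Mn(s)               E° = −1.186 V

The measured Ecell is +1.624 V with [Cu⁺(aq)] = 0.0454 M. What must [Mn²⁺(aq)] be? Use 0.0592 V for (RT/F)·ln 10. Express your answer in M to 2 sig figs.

The Cu⁺/Cu couple has the larger reduction potential, so it is the cathode: E°cell = +0.517 − (−1.186) = +1.703 V and n = 2.
Rearranging E = E° − (0.0592/n)·log Q gives log Q = 2(+1.703 − (+1.624))/0.0592 = 2.669.
Balancing electrons gives 2 Cu⁺(aq) + Mn(s) → 2 Cu(s) + Mn²⁺(aq); thus Q = [Mn²⁺(aq)] / [Cu⁺(aq)]^2.
Substituting the known concentrations and solving, log [Mn²⁺(aq)] = −0.017 and [Mn²⁺(aq)] = 0.96 M.

0.96 M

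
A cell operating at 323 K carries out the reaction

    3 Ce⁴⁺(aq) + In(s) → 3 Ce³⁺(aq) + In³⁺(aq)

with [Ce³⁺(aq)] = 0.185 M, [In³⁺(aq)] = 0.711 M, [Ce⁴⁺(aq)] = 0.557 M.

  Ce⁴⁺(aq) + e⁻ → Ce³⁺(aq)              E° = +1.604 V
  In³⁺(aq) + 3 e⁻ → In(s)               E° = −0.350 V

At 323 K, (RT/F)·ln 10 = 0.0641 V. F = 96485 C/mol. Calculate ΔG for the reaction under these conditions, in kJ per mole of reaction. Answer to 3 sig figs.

−575 kJ/mol

E°cell = +1.604 − (−0.350) = +1.954 V; the balanced reaction transfers n = 3 electrons.
Q = ([Ce³⁺(aq)]^3·[In³⁺(aq)]) / [Ce⁴⁺(aq)]^3 = 0.0261, so log Q = −1.584 and E = +1.954 − (0.0641/3)(−1.584) = +1.9878 V.
Finally ΔG = −nFE = −(3)(96485 C/mol)(+1.9878 V) = −575 kJ/mol.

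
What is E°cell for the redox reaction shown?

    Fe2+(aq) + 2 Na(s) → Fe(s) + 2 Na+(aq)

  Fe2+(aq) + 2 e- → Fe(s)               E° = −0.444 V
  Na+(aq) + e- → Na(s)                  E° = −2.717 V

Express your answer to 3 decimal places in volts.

+2.273 V

In the reaction as written, Fe2+(aq) is reduced (cathode) and Na+(aq) is produced by oxidation at the anode.
E°cell = E°(cathode) − E°(anode) = −0.444 − (−2.717) = +2.273 V.
The positive value indicates the reaction is spontaneous as written.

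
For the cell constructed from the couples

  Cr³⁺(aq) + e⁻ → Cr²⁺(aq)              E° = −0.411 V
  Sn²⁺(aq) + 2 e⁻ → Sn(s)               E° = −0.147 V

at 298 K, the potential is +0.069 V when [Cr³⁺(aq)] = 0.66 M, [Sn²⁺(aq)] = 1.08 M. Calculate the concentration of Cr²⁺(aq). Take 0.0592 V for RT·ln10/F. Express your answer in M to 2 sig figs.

Sn²⁺/Sn is the cathode (higher E°); E°cell = −0.147 − (−0.411) = +0.264 V with n = 2.
Since E = E° − (0.0592/n)·log Q, log Q = n(E° − E)/0.0592 = 6.588.
Balancing electrons gives Sn²⁺(aq) + 2 Cr²⁺(aq) → Sn(s) + 2 Cr³⁺(aq); thus Q = [Cr³⁺(aq)]^2 / ([Sn²⁺(aq)]·[Cr²⁺(aq)]^2).
Isolating [Cr²⁺(aq)] in Q = 10^{6.588} yields log [Cr²⁺(aq)] = −3.491, i.e. 0.00032 M.

0.00032 M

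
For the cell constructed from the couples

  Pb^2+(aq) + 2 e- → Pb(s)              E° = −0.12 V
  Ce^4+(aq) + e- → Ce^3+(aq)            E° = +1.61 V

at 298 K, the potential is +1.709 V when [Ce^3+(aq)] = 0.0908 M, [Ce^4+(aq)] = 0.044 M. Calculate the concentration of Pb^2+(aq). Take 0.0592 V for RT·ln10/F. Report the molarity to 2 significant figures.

With Ce⁴⁺/Ce³⁺ at the cathode and Pb²⁺/Pb at the anode, E°cell = +1.61 − (−0.12) = +1.73 V (n = 2).
From the Nernst equation, log Q = n(E° − E)/0.0592 = 2·(+1.73 − (+1.709))/0.0592 = 0.709.
For 2 Ce^4+(aq) + Pb(s) → 2 Ce^3+(aq) + Pb^2+(aq), the reaction quotient is Q = ([Ce^3+(aq)]^2·[Pb^2+(aq)]) / [Ce^4+(aq)]^2.
Solving for the unknown gives log [Pb^2+(aq)] = 0.080, so [Pb^2+(aq)] ≈ 1.2 M.

1.2 M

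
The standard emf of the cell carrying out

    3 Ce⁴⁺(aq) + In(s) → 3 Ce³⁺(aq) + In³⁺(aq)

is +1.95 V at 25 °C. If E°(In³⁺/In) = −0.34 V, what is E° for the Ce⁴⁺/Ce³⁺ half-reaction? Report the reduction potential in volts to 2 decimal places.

In the reaction as written the Ce⁴⁺/Ce³⁺ couple is reduced (cathode) and In³⁺/In is oxidized (anode), so E°cell = E°(Ce⁴⁺/Ce³⁺) − E°(In³⁺/In).
E°(Ce⁴⁺/Ce³⁺) = E°cell + E°(anode) = +1.95 + (−0.34) = +1.61 V.

+1.61 V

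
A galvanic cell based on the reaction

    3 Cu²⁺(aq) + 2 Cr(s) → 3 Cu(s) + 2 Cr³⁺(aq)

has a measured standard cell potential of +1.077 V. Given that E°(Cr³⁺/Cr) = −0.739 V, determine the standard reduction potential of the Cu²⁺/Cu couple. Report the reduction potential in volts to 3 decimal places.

+0.338 V

In the reaction as written the Cu²⁺/Cu couple is reduced (cathode) and Cr³⁺/Cr is oxidized (anode), so E°cell = E°(Cu²⁺/Cu) − E°(Cr³⁺/Cr).
E°(Cu²⁺/Cu) = E°cell + E°(anode) = +1.077 + (−0.739) = +0.338 V.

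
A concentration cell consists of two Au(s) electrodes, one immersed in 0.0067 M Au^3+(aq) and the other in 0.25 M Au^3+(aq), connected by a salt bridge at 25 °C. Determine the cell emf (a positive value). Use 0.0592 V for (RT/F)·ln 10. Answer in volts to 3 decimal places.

For a concentration cell E°cell = 0, since both electrodes use the same couple.
The compartment with the higher Au^3+(aq) concentration (0.25 M) acts as the cathode; ions are reduced there and produced at the dilute (0.0067 M) anode.
With n = 3, Ecell = −(0.0592/3)·log([dilute]/[conc]) = −(0.0592/3)·log(0.0067/0.25) = +0.031 V.

0.031 V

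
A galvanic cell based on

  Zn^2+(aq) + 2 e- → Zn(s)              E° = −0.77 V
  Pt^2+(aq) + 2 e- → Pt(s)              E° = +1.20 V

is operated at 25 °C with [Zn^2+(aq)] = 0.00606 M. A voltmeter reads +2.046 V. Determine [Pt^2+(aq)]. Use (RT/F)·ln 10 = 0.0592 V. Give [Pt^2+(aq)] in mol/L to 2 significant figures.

Pt²⁺/Pt is the cathode (higher E°); E°cell = +1.20 − (−0.77) = +1.97 V with n = 2.
Rearranging E = E° − (0.0592/n)·log Q gives log Q = 2(+1.97 − (+2.046))/0.0592 = −2.568.
For Pt^2+(aq) + Zn(s) → Pt(s) + Zn^2+(aq), the reaction quotient is Q = [Zn^2+(aq)] / [Pt^2+(aq)].
Solving for the unknown gives log [Pt^2+(aq)] = 0.350, so [Pt^2+(aq)] ≈ 2.2 M.

2.2 M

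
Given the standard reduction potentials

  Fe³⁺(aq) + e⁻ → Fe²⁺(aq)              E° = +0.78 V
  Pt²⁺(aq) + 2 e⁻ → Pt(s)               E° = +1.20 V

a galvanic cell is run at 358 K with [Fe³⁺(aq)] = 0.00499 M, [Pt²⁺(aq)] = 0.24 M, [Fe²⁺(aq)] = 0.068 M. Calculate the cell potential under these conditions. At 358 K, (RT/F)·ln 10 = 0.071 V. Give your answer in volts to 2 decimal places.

Pt²⁺/Pt is reduced (cathode, E° = +1.20 V) and Fe³⁺/Fe²⁺ is oxidized (anode).
E°cell = +1.20 − (+0.78) = +0.42 V, with n = 2 electrons transferred.
Balancing gives Pt²⁺(aq) + 2 Fe²⁺(aq) → Pt(s) + 2 Fe³⁺(aq); hence Q = [Fe³⁺(aq)]^2 / ([Pt²⁺(aq)]·[Fe²⁺(aq)]^2) = 0.0224 (log Q = −1.649).
By the Nernst equation, E = +0.42 − (0.071/2)·(−1.649) = +0.48 V.

+0.48 V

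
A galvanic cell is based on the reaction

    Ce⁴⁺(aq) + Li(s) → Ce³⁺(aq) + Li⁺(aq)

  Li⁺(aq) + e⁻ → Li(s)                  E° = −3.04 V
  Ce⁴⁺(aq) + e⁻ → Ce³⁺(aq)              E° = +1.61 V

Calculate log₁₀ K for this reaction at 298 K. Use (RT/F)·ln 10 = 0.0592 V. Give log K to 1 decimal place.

The Ce⁴⁺/Ce³⁺ couple is reduced (cathode); E°cell = +1.61 − (−3.04) = +4.65 V with n = 1.
At equilibrium E = 0, so log K = nE°cell / 0.0592 = (1)(+4.65) / 0.0592 = 78.5.

log K = 78.5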